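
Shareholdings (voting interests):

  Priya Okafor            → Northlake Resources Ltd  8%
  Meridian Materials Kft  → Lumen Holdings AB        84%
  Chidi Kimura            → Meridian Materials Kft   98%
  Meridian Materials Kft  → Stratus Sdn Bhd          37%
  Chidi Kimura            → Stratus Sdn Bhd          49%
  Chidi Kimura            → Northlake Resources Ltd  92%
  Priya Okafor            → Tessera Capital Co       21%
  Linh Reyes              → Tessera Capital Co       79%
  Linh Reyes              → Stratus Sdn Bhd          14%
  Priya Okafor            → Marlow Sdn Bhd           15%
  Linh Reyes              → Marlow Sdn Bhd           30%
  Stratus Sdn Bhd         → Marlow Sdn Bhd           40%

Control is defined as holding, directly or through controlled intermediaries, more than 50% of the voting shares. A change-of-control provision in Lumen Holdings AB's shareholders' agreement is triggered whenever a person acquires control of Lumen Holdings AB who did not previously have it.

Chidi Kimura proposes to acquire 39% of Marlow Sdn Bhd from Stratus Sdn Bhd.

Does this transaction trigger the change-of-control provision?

The purchase adds only to Chidi's holdings (Stratus's stake shrinks), so Chidi is the only person who could newly come to control Lumen.
Chidi holds 98% of Meridian, so Chidi controls Meridian.
Meridian holds 84% of Lumen, so Chidi controls Lumen.
So Chidi already controls Lumen before the transaction.
After the purchase, Chidi holds 39% of Marlow directly, and Stratus's stake falls to 1%.
Chidi controlled Lumen already, so this is not a new person acquiring control; every other person's position is unchanged or reduced.
No new person acquires control, so the clause is not triggered.

No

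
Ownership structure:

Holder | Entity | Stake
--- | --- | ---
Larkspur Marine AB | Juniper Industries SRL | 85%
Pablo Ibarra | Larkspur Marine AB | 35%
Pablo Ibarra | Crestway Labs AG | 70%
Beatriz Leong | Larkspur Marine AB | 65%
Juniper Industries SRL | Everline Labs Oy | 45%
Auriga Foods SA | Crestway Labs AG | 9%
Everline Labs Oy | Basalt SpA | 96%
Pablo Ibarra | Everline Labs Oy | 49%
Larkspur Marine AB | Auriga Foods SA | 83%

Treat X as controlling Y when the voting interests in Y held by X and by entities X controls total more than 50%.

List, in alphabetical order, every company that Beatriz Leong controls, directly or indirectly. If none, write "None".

Beatriz holds 65% of Larkspur, so Beatriz controls Larkspur.
Larkspur holds 85% of Juniper, so Beatriz controls Juniper.
Larkspur holds 83% of Auriga, so Beatriz controls Auriga.
No other company's threshold is met.

Auriga Foods SA, Juniper Industries SRL, Larkspur Marine AB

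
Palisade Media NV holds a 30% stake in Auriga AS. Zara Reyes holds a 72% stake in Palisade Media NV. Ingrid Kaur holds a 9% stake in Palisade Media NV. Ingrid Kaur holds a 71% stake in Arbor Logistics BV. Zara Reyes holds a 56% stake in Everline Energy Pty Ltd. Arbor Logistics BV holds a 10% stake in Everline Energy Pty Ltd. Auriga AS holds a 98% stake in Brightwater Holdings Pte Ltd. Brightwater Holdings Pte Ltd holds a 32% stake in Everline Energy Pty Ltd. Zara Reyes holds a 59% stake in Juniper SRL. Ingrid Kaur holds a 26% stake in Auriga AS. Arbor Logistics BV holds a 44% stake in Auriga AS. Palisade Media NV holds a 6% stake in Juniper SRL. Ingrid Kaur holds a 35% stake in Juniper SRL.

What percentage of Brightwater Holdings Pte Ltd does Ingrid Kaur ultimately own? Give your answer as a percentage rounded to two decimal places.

58.74%

Ingrid reaches Brightwater along 3 paths.
Via Auriga: 26% × 98% = 25.48%.
Via Palisade → Auriga: 9% × 30% × 98% = 2.646%.
Via Arbor → Auriga: 71% × 44% × 98% = 30.6152%.
Total: 25.48% + 2.646% + 30.6152% = 58.7412%.
Rounded: 58.74%.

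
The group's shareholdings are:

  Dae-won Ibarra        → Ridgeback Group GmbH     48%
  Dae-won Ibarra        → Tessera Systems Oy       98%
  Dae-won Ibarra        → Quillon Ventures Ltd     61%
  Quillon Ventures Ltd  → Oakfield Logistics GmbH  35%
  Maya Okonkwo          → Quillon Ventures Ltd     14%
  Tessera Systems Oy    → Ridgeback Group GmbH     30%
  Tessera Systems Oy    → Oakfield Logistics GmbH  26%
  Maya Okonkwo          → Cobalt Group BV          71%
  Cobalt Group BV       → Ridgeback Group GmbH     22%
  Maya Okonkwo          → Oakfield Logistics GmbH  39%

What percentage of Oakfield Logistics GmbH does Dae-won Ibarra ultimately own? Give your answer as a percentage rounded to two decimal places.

Dae-won reaches Oakfield along 2 paths.
Via Tessera: 98% × 26% = 25.48%.
Via Quillon: 61% × 35% = 21.35%.
Total: 25.48% + 21.35% = 46.83%.

46.83%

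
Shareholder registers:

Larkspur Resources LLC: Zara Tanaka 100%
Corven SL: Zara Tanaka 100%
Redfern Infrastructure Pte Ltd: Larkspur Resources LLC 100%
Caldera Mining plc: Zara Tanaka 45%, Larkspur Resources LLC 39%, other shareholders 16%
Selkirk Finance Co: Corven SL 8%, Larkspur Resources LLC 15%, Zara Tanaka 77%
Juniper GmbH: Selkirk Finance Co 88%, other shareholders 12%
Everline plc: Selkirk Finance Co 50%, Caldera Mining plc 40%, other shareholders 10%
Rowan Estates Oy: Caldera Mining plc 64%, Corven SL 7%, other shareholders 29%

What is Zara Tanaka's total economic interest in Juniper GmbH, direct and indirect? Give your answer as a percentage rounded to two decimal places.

88.00%

Zara reaches Juniper along 3 paths.
Via Corven → Selkirk: 100% × 8% × 88% = 7.04%.
Via Larkspur → Selkirk: 100% × 15% × 88% = 13.2%.
Via Selkirk: 77% × 88% = 67.76%.
Total: 7.04% + 13.2% + 67.76% = 88%.
Rounded: 88.00%.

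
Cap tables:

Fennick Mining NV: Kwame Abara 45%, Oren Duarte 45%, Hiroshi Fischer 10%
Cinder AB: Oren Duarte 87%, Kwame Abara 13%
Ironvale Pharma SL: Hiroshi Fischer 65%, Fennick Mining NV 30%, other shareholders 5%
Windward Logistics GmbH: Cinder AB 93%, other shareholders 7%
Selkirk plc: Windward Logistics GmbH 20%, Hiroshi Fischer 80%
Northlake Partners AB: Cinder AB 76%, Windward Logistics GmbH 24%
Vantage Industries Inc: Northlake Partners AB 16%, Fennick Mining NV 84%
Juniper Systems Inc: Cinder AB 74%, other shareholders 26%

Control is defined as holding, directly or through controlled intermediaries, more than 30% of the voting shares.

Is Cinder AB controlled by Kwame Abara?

Kwame holds 45% of Fennick, so Kwame controls Fennick.
Fennick holds 84% of Vantage, so Kwame controls Vantage.
In Cinder, Kwame's side holds only 13%, not > 30%.
So Kwame does not control Cinder.

No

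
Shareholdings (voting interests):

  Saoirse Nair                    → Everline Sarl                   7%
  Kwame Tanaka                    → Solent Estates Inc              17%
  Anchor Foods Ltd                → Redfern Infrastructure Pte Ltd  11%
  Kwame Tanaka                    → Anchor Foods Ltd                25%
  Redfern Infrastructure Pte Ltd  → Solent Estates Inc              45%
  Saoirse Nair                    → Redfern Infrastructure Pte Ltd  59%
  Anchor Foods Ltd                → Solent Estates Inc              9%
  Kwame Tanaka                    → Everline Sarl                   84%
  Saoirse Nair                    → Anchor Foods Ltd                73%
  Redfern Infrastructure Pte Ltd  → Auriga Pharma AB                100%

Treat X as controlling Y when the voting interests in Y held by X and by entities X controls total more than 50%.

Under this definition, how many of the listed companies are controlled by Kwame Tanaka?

1

Kwame holds 84% of Everline, so Kwame controls Everline.
No other company's threshold is met.
Kwame controls 1 company.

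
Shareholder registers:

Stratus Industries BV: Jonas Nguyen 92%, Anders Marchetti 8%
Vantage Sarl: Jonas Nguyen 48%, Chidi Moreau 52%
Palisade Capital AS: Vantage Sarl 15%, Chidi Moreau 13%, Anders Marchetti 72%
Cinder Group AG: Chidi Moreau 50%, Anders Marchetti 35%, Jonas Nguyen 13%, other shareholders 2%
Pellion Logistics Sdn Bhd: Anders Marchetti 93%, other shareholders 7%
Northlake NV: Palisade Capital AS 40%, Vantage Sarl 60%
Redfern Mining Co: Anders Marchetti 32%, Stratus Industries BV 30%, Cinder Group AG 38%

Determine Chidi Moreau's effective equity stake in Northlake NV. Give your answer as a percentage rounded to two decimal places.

Chidi reaches Northlake along 3 paths.
Via Vantage → Palisade: 52% × 15% × 40% = 3.12%.
Via Palisade: 13% × 40% = 5.2%.
Via Vantage: 52% × 60% = 31.2%.
Total: 3.12% + 5.2% + 31.2% = 39.52%.

39.52%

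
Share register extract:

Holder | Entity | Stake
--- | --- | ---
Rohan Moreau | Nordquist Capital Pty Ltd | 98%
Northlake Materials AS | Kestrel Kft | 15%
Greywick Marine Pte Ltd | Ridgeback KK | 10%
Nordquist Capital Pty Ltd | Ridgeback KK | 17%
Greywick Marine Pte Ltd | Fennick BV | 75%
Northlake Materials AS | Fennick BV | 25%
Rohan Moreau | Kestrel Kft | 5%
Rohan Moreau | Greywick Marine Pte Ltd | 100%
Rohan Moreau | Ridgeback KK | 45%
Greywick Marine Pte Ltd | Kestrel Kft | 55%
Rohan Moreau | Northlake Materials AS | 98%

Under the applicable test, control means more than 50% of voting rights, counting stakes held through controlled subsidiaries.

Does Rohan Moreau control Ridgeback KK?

Rohan holds 98% of Nordquist, so Rohan controls Nordquist.
Rohan holds 100% of Greywick, so Rohan controls Greywick.
Greywick and Rohan and Nordquist together hold 10% + 45% + 17% = 72% of Ridgeback, so Rohan controls Ridgeback.

Yes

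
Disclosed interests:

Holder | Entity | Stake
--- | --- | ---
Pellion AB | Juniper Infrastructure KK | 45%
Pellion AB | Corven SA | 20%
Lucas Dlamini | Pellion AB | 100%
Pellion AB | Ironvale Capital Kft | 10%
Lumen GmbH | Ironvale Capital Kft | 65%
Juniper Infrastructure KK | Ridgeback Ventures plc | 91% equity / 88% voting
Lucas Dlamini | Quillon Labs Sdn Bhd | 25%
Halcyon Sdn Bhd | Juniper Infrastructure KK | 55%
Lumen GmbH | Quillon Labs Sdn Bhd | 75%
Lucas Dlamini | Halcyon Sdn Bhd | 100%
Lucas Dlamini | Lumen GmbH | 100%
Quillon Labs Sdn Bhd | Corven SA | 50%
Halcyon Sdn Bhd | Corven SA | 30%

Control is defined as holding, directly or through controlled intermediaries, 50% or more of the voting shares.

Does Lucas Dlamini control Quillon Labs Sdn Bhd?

Yes

Lucas holds 100% of Lumen, so Lucas controls Lumen.
Lucas and Lumen together hold 25% + 75% = 100% of Quillon, so Lucas controls Quillon.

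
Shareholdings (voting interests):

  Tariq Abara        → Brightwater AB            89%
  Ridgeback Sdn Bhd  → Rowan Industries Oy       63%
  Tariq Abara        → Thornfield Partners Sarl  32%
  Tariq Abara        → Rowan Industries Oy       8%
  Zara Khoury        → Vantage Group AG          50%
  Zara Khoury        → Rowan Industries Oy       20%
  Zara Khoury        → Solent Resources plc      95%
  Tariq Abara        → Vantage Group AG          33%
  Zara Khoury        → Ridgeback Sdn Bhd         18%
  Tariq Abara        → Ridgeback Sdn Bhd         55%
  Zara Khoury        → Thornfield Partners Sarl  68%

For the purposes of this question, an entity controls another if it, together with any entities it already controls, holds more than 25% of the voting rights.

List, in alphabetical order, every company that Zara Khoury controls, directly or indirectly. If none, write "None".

Solent Resources plc, Thornfield Partners Sarl, Vantage Group AG

Zara holds 68% of Thornfield, so Zara controls Thornfield.
Zara holds 50% of Vantage, so Zara controls Vantage.
Zara holds 95% of Solent, so Zara controls Solent.
No other company's threshold is met.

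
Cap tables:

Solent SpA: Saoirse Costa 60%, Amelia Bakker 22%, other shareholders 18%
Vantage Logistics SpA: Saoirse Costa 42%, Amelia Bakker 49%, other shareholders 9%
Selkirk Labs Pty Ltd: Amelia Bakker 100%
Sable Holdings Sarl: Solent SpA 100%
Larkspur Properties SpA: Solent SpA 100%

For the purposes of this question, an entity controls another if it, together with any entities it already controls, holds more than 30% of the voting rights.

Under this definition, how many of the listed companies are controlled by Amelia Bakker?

2

Amelia holds 49% of Vantage, so Amelia controls Vantage.
Amelia holds 100% of Selkirk, so Amelia controls Selkirk.
No other company's threshold is met.
Amelia controls 2 companies.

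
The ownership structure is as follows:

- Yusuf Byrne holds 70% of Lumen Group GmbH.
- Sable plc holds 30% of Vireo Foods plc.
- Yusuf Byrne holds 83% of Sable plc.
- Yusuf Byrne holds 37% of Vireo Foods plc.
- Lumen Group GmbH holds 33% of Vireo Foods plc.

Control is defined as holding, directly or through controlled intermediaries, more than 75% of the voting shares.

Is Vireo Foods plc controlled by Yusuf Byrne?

No

Yusuf holds 83% of Sable, so Yusuf controls Sable.
In Vireo, Yusuf's side holds only 37% + 30% = 67%, not > 75%.
So Yusuf does not control Vireo.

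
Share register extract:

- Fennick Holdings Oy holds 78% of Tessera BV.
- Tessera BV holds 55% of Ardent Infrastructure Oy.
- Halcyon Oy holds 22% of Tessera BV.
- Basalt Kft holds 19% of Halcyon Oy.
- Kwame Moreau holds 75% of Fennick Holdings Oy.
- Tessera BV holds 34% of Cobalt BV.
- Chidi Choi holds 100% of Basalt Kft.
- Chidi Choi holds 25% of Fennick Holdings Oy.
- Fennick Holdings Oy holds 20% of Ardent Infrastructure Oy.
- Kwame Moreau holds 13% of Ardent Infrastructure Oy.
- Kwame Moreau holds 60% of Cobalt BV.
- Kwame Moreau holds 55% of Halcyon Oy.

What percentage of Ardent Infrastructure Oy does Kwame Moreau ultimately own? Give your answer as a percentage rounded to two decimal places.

Kwame reaches Ardent along 4 paths.
Via Fennick: 75% × 20% = 15%.
Via Halcyon → Tessera: 55% × 22% × 55% = 6.655%.
Via Fennick → Tessera: 75% × 78% × 55% = 32.175%.
Direct stake: 13% = 13%.
Total: 15% + 6.655% + 32.175% + 13% = 66.83%.

66.83%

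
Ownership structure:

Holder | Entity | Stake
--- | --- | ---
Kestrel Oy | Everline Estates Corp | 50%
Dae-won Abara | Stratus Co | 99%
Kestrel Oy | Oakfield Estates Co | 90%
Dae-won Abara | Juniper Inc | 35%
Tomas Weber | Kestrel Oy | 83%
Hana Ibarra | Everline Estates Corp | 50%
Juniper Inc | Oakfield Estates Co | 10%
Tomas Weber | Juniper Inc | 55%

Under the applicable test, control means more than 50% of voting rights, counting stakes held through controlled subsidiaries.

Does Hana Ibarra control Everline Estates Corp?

No

Hana's largest direct stake is 50% in Everline, which does not meet the threshold, so Hana controls no company.
In Everline, Hana's side holds only 50%, not > 50%.
So Hana does not control Everline.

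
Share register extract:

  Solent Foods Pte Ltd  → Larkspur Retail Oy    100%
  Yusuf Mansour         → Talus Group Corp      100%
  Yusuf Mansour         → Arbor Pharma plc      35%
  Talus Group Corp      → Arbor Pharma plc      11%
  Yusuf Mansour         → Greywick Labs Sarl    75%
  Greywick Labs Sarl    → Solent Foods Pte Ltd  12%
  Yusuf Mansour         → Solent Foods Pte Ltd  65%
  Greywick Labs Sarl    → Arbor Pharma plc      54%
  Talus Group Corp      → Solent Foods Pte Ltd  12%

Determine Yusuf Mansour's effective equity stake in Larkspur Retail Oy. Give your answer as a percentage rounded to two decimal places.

Yusuf reaches Larkspur along 3 paths.
Via Solent: 65% × 100% = 65%.
Via Talus → Solent: 100% × 12% × 100% = 12%.
Via Greywick → Solent: 75% × 12% × 100% = 9%.
Total: 65% + 12% + 9% = 86%.
Rounded: 86.00%.

86.00%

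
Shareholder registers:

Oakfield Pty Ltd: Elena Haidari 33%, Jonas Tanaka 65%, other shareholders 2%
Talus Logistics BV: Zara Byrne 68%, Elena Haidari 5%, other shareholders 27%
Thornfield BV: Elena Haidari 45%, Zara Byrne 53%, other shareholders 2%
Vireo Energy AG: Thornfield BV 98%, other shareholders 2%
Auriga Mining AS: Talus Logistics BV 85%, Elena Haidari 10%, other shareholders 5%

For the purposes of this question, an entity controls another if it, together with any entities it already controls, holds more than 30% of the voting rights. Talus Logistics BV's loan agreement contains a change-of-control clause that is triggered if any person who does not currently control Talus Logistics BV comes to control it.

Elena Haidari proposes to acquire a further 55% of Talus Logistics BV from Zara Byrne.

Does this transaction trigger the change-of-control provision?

Yes

The purchase adds only to Elena's holdings (Zara's stake shrinks), so Elena is the only person who could newly come to control Talus.
Elena holds 33% of Oakfield, so Elena controls Oakfield.
Elena holds 45% of Thornfield, so Elena controls Thornfield.
Thornfield holds 98% of Vireo, so Elena controls Vireo.
In Talus, Elena's side holds only 5%, not > 30%.
So before the transaction, Elena does not control Talus.
After the purchase, Elena's direct stake in Talus rises to 5% + 55% = 60%, and Zara's stake falls to 13%.
Elena holds 60% of Talus, so Elena controls Talus.
Elena did not control Talus before and does after, so the clause is triggered.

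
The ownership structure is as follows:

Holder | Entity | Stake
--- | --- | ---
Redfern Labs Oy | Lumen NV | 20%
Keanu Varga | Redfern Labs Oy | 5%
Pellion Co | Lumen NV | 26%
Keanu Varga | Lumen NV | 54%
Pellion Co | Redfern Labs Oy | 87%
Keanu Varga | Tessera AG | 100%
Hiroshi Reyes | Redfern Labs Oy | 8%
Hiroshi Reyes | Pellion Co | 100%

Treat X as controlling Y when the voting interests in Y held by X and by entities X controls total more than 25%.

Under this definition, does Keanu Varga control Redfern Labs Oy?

No

Keanu holds 100% of Tessera, so Keanu controls Tessera.
Keanu holds 54% of Lumen, so Keanu controls Lumen.
In Redfern, Keanu's side holds only 5%, not > 25%.
So Keanu does not control Redfern.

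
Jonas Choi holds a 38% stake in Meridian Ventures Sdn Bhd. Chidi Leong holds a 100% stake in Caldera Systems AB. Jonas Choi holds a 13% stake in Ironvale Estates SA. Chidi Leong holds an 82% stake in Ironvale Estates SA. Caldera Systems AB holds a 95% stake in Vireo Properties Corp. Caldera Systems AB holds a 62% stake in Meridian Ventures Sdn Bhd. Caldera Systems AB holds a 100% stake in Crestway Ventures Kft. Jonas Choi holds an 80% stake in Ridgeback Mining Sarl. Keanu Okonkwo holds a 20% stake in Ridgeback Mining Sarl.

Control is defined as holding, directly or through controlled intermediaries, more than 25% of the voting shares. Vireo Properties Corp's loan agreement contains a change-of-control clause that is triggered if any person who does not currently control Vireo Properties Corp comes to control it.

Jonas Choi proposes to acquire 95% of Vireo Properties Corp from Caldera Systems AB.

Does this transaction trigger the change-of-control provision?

Yes

The purchase adds only to Jonas's holdings (Caldera's stake shrinks), so Jonas is the only person who could newly come to control Vireo.
Jonas holds 80% of Ridgeback, so Jonas controls Ridgeback.
Jonas holds 38% of Meridian, so Jonas controls Meridian.
Neither Jonas nor any entity Jonas controls holds any voting interest in Vireo.
So before the transaction, Jonas does not control Vireo.
After the purchase, Jonas holds 95% of Vireo directly, and Caldera's stake falls to 0%.
Jonas holds 95% of Vireo, so Jonas controls Vireo.
Jonas did not control Vireo before and does after, so the clause is triggered.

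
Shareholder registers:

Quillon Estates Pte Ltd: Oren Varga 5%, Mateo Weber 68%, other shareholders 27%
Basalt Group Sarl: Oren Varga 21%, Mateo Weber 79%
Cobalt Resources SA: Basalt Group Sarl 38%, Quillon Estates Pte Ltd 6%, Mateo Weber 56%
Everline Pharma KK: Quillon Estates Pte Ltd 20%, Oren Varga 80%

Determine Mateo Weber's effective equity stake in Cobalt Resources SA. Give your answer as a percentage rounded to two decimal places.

Mateo reaches Cobalt along 3 paths.
Via Basalt: 79% × 38% = 30.02%.
Via Quillon: 68% × 6% = 4.08%.
Direct stake: 56% = 56%.
Total: 30.02% + 4.08% + 56% = 90.1%.
Rounded: 90.10%.

90.10%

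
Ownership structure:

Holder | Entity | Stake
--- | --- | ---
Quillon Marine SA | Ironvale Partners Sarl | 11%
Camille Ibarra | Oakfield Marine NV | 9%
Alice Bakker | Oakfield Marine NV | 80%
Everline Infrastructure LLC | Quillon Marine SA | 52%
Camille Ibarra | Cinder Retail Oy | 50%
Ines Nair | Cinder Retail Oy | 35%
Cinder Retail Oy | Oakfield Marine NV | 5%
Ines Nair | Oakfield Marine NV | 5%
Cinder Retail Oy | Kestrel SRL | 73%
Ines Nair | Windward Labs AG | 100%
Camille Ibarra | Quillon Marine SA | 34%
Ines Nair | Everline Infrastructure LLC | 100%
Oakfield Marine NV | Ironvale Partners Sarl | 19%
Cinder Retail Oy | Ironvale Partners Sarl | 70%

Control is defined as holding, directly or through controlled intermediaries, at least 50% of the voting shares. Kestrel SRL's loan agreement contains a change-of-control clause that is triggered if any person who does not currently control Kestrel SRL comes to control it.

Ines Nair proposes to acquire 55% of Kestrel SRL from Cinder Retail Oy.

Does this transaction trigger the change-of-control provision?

The purchase adds only to Ines's holdings (Cinder's stake shrinks), so Ines is the only person who could newly come to control Kestrel.
Ines holds 100% of Everline, so Ines controls Everline.
Everline holds 52% of Quillon, so Ines controls Quillon.
Ines holds 100% of Windward, so Ines controls Windward.
Neither Ines nor any entity Ines controls holds any voting interest in Kestrel.
So before the transaction, Ines does not control Kestrel.
After the purchase, Ines holds 55% of Kestrel directly, and Cinder's stake falls to 18%.
Ines holds 55% of Kestrel, so Ines controls Kestrel.
Ines did not control Kestrel before and does after, so the clause is triggered.

Yes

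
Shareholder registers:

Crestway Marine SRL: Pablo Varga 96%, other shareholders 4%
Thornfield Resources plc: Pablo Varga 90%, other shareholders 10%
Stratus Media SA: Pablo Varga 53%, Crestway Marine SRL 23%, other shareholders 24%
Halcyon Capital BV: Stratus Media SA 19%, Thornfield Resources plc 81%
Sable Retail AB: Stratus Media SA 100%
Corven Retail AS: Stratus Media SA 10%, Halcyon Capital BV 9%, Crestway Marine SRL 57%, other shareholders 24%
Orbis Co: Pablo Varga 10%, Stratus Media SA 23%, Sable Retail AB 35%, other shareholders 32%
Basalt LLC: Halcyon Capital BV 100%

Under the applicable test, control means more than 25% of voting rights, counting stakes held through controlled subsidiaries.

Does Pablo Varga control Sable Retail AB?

Pablo holds 96% of Crestway, so Pablo controls Crestway.
Pablo and Crestway together hold 53% + 23% = 76% of Stratus, so Pablo controls Stratus.
Stratus holds 100% of Sable, so Pablo controls Sable.

Yes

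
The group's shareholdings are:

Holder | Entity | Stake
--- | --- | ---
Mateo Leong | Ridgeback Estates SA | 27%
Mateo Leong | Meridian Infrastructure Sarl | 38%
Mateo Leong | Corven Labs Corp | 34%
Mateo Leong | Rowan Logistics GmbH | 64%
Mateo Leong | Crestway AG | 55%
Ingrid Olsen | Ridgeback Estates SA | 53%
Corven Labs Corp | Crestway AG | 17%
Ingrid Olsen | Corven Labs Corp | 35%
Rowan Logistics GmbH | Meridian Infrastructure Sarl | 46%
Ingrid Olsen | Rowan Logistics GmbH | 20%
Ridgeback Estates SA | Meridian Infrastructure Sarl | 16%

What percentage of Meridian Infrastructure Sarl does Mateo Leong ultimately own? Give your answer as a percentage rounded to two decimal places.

Mateo reaches Meridian along 3 paths.
Via Rowan: 64% × 46% = 29.44%.
Via Ridgeback: 27% × 16% = 4.32%.
Direct stake: 38% = 38%.
Total: 29.44% + 4.32% + 38% = 71.76%.

71.76%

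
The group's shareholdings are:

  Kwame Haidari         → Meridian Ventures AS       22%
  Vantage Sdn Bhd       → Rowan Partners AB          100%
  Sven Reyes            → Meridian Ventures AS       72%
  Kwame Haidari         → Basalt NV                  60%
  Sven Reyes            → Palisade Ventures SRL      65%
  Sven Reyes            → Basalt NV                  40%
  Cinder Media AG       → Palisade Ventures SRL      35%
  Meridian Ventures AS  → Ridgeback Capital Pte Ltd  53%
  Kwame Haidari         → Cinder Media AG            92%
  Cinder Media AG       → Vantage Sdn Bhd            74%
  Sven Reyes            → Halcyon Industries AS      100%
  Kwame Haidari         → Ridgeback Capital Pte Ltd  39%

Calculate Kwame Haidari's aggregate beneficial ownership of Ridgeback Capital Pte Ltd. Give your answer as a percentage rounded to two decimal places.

50.66%

Kwame reaches Ridgeback along 2 paths.
Direct stake: 39% = 39%.
Via Meridian: 22% × 53% = 11.66%.
Total: 39% + 11.66% = 50.66%.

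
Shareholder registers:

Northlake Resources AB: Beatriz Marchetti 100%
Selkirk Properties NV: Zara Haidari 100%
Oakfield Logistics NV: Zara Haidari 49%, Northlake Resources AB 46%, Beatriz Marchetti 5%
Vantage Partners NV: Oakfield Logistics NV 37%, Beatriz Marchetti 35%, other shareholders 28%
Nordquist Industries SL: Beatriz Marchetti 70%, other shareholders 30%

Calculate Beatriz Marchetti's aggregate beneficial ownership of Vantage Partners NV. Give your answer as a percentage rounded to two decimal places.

Beatriz reaches Vantage along 3 paths.
Via Northlake → Oakfield: 100% × 46% × 37% = 17.02%.
Via Oakfield: 5% × 37% = 1.85%.
Direct stake: 35% = 35%.
Total: 17.02% + 1.85% + 35% = 53.87%.

53.87%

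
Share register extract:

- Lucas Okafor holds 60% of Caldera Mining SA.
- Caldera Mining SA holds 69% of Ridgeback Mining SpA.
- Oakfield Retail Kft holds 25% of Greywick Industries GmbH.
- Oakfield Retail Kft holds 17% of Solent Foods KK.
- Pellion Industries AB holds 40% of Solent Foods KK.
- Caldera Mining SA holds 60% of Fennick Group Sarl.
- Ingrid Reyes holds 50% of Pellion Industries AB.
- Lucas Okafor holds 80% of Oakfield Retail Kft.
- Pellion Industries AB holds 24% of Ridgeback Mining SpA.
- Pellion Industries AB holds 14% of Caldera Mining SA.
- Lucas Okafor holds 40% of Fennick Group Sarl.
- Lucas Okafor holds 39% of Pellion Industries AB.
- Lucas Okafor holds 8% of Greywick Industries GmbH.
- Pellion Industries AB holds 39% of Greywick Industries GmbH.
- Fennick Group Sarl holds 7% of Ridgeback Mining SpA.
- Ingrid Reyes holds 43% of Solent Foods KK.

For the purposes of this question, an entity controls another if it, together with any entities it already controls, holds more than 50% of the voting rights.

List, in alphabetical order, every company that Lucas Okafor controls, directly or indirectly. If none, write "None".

Caldera Mining SA, Fennick Group Sarl, Oakfield Retail Kft, Ridgeback Mining SpA

Lucas holds 80% of Oakfield, so Lucas controls Oakfield.
Lucas holds 60% of Caldera, so Lucas controls Caldera.
Lucas and Caldera together hold 40% + 60% = 100% of Fennick, so Lucas controls Fennick.
Caldera and Fennick together hold 69% + 7% = 76% of Ridgeback, so Lucas controls Ridgeback.
No other company's threshold is met.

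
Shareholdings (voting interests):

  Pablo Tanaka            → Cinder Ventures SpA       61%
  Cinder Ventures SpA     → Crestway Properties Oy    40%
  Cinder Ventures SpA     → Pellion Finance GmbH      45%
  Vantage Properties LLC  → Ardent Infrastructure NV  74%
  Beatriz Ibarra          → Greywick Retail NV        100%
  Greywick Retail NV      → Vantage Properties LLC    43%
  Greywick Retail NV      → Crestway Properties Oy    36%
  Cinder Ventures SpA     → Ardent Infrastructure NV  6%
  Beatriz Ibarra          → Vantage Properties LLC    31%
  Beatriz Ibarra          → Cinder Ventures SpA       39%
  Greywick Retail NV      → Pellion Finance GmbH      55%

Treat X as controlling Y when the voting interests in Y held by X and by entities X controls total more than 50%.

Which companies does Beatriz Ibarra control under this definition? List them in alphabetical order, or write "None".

Beatriz holds 100% of Greywick, so Beatriz controls Greywick.
Greywick and Beatriz together hold 43% + 31% = 74% of Vantage, so Beatriz controls Vantage.
Greywick holds 55% of Pellion, so Beatriz controls Pellion.
Vantage holds 74% of Ardent, so Beatriz controls Ardent.
No other company's threshold is met.

Ardent Infrastructure NV, Greywick Retail NV, Pellion Finance GmbH, Vantage Properties LLC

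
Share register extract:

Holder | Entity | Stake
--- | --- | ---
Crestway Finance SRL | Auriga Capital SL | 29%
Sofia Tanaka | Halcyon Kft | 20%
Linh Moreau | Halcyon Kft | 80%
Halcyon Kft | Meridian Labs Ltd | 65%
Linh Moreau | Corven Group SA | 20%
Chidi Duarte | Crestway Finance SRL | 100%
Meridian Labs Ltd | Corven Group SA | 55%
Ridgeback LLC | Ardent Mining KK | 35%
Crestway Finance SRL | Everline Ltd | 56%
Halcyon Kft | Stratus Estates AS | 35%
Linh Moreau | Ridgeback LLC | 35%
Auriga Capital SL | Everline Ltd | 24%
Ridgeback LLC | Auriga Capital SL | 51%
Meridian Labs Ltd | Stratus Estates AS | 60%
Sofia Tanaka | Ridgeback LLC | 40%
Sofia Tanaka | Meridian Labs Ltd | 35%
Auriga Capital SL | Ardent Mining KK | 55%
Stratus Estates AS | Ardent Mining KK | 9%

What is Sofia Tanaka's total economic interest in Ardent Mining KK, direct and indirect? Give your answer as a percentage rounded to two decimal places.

28.44%

Sofia reaches Ardent along 5 paths.
Via Ridgeback → Auriga: 40% × 51% × 55% = 11.22%.
Via Ridgeback: 40% × 35% = 14%.
Via Halcyon → Meridian → Stratus: 20% × 65% × 60% × 9% = 0.702%.
Via Meridian → Stratus: 35% × 60% × 9% = 1.89%.
Via Halcyon → Stratus: 20% × 35% × 9% = 0.63%.
Total: 11.22% + 14% + 0.702% + 1.89% + 0.63% = 28.442%.
Rounded: 28.44%.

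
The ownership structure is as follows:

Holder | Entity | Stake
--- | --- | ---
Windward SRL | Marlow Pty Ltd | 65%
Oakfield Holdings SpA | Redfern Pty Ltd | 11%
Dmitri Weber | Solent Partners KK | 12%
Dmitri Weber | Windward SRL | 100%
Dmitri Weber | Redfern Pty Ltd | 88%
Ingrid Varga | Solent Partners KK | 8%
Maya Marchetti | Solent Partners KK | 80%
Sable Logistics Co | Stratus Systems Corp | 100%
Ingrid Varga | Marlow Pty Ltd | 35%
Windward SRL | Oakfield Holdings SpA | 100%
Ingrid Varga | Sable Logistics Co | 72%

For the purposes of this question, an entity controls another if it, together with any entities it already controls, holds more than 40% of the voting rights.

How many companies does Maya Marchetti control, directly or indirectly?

Maya holds 80% of Solent, so Maya controls Solent.
No other company's threshold is met.
Maya controls 1 company.

1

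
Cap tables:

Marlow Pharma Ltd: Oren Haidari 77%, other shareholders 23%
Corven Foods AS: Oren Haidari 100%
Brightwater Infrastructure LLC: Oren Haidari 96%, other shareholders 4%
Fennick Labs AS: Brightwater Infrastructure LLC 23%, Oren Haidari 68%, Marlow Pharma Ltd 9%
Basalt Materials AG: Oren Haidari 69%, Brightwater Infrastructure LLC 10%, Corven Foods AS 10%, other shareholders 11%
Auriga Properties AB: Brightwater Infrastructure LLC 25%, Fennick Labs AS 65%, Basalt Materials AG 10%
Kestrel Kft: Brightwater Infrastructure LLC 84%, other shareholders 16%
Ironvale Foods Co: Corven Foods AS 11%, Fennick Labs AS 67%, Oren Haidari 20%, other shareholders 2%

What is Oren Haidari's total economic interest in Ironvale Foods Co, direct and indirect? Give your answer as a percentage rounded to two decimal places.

Oren reaches Ironvale along 5 paths.
Via Corven: 100% × 11% = 11%.
Via Brightwater → Fennick: 96% × 23% × 67% = 14.7936%.
Via Fennick: 68% × 67% = 45.56%.
Via Marlow → Fennick: 77% × 9% × 67% = 4.6431%.
Direct stake: 20% = 20%.
Total: 11% + 14.7936% + 45.56% + 4.6431% + 20% = 95.9967%.
Rounded: 96.00%.

96.00%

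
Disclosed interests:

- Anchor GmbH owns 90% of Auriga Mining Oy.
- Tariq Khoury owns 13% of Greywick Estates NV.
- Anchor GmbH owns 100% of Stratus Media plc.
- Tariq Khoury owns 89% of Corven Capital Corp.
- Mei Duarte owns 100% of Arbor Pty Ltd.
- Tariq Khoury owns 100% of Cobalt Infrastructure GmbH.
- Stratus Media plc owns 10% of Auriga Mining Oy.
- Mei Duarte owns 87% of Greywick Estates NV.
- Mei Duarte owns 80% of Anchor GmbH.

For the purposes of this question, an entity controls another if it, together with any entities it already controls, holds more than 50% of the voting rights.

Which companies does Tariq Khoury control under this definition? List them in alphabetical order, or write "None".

Cobalt Infrastructure GmbH, Corven Capital Corp

Tariq holds 89% of Corven, so Tariq controls Corven.
Tariq holds 100% of Cobalt, so Tariq controls Cobalt.
No other company's threshold is met.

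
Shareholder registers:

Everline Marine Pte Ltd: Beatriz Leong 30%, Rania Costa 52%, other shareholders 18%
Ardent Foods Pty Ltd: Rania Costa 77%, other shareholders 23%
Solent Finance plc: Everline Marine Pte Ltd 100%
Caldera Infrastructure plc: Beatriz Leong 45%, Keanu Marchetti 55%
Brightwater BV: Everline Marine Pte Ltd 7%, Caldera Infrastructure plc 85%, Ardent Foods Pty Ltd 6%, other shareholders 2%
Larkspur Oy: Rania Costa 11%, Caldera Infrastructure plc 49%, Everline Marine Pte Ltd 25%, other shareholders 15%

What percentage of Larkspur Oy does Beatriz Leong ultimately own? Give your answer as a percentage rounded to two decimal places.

Beatriz reaches Larkspur along 2 paths.
Via Caldera: 45% × 49% = 22.05%.
Via Everline: 30% × 25% = 7.5%.
Total: 22.05% + 7.5% = 29.55%.

29.55%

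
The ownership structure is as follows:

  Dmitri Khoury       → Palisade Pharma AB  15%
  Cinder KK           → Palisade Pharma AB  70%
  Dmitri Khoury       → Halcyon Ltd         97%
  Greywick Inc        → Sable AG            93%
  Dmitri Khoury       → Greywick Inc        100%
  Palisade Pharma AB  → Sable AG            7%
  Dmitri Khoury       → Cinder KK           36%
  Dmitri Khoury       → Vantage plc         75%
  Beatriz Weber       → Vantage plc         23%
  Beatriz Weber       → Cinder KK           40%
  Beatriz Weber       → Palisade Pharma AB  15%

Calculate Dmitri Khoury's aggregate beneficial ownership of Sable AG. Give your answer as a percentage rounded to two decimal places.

95.81%

Dmitri reaches Sable along 3 paths.
Via Palisade: 15% × 7% = 1.05%.
Via Cinder → Palisade: 36% × 70% × 7% = 1.764%.
Via Greywick: 100% × 93% = 93%.
Total: 1.05% + 1.764% + 93% = 95.814%.
Rounded: 95.81%.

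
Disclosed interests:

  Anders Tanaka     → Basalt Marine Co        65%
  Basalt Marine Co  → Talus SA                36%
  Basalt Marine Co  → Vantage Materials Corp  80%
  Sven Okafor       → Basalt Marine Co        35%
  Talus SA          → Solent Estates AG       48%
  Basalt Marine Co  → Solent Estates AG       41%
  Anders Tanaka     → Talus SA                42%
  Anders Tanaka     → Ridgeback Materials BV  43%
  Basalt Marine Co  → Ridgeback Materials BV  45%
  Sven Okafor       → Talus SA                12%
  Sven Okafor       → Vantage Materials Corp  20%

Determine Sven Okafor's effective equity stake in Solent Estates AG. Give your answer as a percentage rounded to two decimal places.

26.16%

Sven reaches Solent along 3 paths.
Via Basalt → Talus: 35% × 36% × 48% = 6.048%.
Via Talus: 12% × 48% = 5.76%.
Via Basalt: 35% × 41% = 14.35%.
Total: 6.048% + 5.76% + 14.35% = 26.158%.
Rounded: 26.16%.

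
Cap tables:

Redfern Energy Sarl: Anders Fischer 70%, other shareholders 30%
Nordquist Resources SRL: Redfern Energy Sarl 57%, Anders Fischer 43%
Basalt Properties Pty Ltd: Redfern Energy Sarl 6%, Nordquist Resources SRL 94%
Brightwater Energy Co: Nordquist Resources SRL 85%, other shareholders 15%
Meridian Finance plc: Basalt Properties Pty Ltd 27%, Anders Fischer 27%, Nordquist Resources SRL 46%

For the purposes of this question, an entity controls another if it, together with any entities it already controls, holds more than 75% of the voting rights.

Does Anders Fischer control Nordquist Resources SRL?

Anders's largest direct stake is 70% in Redfern, which does not meet the threshold, so Anders controls no company.
In Nordquist, Anders's side holds only 43%, not > 75%.
So Anders does not control Nordquist.

No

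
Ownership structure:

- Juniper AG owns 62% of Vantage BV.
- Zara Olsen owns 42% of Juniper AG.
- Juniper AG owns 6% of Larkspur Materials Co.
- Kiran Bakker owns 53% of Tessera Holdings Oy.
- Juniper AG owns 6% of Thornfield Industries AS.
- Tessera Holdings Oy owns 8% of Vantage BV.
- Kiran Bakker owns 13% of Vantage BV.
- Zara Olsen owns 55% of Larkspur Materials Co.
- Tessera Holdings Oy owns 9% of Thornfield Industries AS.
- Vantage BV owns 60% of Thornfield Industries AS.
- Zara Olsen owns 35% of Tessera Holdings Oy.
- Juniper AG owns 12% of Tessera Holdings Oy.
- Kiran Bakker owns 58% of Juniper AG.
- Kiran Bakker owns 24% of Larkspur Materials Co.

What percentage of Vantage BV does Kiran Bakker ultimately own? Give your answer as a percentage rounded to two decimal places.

53.76%

Kiran reaches Vantage along 4 paths.
Via Tessera: 53% × 8% = 4.24%.
Via Juniper → Tessera: 58% × 12% × 8% = 0.5568%.
Via Juniper: 58% × 62% = 35.96%.
Direct stake: 13% = 13%.
Total: 4.24% + 0.5568% + 35.96% + 13% = 53.7568%.
Rounded: 53.76%.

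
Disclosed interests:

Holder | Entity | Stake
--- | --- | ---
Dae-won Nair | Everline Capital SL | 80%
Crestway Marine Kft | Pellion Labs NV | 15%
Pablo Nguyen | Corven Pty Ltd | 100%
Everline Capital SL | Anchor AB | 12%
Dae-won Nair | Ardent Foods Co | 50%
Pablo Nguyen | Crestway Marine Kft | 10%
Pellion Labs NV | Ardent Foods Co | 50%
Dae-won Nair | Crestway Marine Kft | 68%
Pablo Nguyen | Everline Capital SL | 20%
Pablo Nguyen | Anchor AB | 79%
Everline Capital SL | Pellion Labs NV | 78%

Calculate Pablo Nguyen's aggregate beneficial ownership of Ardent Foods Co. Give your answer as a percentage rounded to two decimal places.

8.55%

Pablo reaches Ardent along 2 paths.
Via Everline → Pellion: 20% × 78% × 50% = 7.8%.
Via Crestway → Pellion: 10% × 15% × 50% = 0.75%.
Total: 7.8% + 0.75% = 8.55%.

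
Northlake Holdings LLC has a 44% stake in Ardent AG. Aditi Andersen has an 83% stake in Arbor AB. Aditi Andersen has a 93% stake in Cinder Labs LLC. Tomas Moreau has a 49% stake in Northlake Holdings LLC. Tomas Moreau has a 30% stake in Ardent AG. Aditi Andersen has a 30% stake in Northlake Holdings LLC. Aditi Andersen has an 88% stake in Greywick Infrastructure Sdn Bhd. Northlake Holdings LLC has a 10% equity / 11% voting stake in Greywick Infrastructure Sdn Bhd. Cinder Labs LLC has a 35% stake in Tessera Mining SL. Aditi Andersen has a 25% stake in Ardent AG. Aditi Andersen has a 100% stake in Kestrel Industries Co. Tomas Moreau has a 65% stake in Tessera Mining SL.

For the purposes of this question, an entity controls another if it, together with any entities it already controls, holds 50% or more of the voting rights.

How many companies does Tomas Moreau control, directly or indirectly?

1

Tomas holds 65% of Tessera, so Tomas controls Tessera.
No other company's threshold is met.
Tomas controls 1 company.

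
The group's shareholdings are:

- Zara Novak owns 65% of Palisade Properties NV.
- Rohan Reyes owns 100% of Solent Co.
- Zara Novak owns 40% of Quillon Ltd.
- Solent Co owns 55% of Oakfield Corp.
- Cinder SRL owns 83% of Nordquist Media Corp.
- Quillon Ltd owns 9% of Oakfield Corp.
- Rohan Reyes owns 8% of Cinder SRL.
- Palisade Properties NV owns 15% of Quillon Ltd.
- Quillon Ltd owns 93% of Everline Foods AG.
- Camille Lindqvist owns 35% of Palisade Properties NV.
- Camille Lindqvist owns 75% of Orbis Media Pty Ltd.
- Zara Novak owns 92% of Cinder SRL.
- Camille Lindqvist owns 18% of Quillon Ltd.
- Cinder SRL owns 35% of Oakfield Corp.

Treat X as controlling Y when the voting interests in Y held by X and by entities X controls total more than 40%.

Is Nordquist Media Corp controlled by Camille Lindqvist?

No

Camille holds 75% of Orbis, so Camille controls Orbis.
Neither Camille nor any entity Camille controls holds any voting interest in Nordquist.
So Camille does not control Nordquist.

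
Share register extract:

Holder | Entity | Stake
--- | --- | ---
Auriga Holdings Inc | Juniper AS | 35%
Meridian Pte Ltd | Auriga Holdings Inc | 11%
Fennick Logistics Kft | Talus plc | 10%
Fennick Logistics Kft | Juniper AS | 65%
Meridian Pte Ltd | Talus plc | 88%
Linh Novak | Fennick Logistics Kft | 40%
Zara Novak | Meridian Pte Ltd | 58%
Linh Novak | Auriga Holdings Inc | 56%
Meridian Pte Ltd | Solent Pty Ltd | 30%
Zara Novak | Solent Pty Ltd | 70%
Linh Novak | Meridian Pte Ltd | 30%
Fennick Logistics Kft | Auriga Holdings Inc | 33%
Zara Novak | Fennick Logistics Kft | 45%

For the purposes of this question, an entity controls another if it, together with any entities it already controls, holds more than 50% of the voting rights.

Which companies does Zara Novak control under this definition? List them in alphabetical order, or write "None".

Meridian Pte Ltd, Solent Pty Ltd, Talus plc

Zara holds 58% of Meridian, so Zara controls Meridian.
Meridian holds 88% of Talus, so Zara controls Talus.
Meridian and Zara together hold 30% + 70% = 100% of Solent, so Zara controls Solent.
No other company's threshold is met.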